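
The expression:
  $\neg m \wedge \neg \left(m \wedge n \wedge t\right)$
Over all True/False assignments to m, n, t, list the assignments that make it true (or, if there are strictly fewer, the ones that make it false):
is true only for:
  m=False, n=False, t=False;
  m=False, n=False, t=True;
  m=False, n=True, t=False;
  m=False, n=True, t=True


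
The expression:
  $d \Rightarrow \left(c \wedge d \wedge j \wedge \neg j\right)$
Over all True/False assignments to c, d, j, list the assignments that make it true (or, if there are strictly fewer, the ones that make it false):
is true only for:
  c=False, d=False, j=False;
  c=False, d=False, j=True;
  c=True, d=False, j=False;
  c=True, d=False, j=True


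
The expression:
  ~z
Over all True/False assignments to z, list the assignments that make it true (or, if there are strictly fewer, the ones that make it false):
is true only for:
  z=False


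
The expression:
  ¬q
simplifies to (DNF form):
¬q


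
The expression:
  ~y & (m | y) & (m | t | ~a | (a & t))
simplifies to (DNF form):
m & ~y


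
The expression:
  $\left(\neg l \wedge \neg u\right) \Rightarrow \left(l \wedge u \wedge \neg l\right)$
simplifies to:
$l \vee u$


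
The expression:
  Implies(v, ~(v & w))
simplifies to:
~v | ~w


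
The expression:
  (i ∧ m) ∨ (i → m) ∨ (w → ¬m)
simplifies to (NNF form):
True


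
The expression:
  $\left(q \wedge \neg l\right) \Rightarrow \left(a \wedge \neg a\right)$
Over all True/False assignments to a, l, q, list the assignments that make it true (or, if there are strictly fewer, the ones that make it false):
is false only for:
  a=False, l=False, q=True;
  a=True, l=False, q=True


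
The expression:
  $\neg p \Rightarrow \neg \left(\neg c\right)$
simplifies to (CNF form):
$c \vee p$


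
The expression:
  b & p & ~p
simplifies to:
False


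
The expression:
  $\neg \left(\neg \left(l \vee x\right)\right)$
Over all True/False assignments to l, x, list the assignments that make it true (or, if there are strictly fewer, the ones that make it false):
is false only for:
  l=False, x=False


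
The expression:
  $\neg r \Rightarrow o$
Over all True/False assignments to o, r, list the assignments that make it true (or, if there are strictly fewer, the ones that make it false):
is false only for:
  o=False, r=False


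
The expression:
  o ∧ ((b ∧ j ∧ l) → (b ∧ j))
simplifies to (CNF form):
o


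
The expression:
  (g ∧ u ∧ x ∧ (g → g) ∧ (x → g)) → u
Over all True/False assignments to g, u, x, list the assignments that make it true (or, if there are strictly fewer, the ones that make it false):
is always true.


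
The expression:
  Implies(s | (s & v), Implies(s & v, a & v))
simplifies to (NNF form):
a | ~s | ~v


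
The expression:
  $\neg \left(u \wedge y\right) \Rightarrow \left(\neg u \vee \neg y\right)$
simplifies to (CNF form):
$\text{True}$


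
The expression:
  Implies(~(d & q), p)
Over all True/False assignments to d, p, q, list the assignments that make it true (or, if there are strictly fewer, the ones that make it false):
is false only for:
  d=False, p=False, q=False;
  d=False, p=False, q=True;
  d=True, p=False, q=False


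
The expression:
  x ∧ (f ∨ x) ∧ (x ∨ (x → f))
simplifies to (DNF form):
x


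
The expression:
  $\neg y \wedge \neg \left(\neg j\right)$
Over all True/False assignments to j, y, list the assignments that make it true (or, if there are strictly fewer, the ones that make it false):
is true only for:
  j=True, y=False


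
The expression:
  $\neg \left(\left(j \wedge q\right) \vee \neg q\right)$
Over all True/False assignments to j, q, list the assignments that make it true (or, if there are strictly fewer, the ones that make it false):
is true only for:
  j=False, q=True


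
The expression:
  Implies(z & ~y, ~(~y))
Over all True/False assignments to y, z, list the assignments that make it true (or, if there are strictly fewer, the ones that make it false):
is false only for:
  y=False, z=True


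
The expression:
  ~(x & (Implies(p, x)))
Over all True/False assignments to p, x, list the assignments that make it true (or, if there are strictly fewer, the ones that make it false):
is true only for:
  p=False, x=False;
  p=True, x=False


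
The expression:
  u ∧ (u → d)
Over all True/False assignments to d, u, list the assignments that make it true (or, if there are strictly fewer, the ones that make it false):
is true only for:
  d=True, u=True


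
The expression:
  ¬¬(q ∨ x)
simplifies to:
q ∨ x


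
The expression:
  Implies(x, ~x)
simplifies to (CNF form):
~x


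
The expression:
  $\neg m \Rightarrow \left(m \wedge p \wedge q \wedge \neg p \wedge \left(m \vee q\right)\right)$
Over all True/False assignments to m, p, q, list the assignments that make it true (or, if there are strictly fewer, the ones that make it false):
is true only for:
  m=True, p=False, q=False;
  m=True, p=False, q=True;
  m=True, p=True, q=False;
  m=True, p=True, q=True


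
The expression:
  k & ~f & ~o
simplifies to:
k & ~f & ~o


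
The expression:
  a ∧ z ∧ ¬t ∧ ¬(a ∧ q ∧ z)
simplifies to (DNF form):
a ∧ z ∧ ¬q ∧ ¬t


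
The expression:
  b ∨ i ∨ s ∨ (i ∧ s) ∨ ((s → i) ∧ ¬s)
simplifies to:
True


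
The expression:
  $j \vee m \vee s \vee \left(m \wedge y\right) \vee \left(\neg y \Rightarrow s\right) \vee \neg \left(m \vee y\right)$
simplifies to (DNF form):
$\text{True}$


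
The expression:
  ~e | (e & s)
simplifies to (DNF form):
s | ~e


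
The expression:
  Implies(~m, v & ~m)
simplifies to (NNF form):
m | v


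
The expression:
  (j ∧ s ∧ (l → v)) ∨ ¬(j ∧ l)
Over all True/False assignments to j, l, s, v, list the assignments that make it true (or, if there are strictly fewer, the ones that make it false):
is false only for:
  j=True, l=True, s=False, v=False;
  j=True, l=True, s=False, v=True;
  j=True, l=True, s=True, v=False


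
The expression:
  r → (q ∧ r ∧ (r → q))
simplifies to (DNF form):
q ∨ ¬r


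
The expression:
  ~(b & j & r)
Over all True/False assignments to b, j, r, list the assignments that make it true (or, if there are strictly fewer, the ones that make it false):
is false only for:
  b=True, j=True, r=True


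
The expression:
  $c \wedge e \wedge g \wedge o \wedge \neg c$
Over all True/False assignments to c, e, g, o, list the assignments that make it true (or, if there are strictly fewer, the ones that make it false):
is never true.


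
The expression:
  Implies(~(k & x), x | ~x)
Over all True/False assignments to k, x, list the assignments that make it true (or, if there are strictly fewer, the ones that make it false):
is always true.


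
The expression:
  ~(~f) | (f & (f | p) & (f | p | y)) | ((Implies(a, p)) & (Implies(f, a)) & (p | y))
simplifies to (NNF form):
f | p | (y & ~a)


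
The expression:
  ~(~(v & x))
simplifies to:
v & x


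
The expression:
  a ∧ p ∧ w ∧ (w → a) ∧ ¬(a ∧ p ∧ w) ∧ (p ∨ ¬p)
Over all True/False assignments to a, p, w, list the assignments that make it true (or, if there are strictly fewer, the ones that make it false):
is never true.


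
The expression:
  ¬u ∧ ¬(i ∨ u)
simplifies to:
¬i ∧ ¬u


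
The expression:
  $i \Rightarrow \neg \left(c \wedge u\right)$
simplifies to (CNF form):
$\neg c \vee \neg i \vee \neg u$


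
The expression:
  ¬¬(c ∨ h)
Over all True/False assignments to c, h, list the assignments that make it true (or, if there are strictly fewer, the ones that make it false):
is false only for:
  c=False, h=False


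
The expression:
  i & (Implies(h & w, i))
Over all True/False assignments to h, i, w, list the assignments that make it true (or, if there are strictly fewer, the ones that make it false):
is true only for:
  h=False, i=True, w=False;
  h=False, i=True, w=True;
  h=True, i=True, w=False;
  h=True, i=True, w=True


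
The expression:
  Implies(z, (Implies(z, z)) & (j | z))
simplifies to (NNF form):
True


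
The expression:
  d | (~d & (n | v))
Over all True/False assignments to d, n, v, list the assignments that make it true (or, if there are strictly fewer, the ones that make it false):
is false only for:
  d=False, n=False, v=False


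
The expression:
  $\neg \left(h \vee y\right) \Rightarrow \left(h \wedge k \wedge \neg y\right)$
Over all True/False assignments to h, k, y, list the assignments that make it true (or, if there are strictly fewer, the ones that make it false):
is false only for:
  h=False, k=False, y=False;
  h=False, k=True, y=False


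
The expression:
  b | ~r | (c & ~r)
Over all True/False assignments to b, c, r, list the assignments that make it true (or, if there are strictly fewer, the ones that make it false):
is false only for:
  b=False, c=False, r=True;
  b=False, c=True, r=True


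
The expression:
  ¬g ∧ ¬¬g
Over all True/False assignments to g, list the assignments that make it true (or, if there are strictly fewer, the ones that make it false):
is never true.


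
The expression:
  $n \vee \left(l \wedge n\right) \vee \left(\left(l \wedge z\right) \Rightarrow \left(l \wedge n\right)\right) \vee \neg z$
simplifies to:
$n \vee \neg l \vee \neg z$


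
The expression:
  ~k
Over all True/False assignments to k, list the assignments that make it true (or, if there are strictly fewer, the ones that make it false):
is true only for:
  k=False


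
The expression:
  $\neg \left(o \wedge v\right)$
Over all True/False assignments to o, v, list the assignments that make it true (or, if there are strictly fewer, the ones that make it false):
is false only for:
  o=True, v=True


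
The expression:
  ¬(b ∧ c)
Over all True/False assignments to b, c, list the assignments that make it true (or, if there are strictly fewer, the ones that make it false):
is false only for:
  b=True, c=True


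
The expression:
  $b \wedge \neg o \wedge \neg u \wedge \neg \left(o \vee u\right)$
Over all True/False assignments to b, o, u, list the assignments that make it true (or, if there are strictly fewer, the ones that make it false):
is true only for:
  b=True, o=False, u=False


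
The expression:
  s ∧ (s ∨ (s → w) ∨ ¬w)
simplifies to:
s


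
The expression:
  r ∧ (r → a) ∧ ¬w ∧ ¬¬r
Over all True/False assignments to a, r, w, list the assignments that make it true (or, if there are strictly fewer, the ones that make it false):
is true only for:
  a=True, r=True, w=False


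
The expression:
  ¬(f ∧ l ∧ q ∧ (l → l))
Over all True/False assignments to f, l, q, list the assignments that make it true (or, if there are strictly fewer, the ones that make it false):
is false only for:
  f=True, l=True, q=True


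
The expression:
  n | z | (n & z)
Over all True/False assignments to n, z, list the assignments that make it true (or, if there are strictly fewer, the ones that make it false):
is false only for:
  n=False, z=False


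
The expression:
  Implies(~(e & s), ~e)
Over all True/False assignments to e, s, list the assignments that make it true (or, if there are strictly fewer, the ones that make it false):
is false only for:
  e=True, s=False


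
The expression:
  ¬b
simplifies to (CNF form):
¬b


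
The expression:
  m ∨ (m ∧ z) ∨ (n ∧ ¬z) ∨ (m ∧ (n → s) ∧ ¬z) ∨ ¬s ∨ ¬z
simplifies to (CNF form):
m ∨ ¬s ∨ ¬z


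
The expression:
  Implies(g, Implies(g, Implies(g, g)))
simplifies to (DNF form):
True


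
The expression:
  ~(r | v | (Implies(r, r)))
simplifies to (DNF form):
False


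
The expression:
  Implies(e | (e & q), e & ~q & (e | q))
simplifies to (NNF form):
~e | ~q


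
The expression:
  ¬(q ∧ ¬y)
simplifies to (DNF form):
y ∨ ¬q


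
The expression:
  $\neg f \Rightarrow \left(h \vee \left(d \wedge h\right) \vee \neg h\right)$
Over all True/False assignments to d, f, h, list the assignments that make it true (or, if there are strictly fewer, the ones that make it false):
is always true.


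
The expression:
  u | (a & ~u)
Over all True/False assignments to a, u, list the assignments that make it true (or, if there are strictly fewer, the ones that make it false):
is false only for:
  a=False, u=False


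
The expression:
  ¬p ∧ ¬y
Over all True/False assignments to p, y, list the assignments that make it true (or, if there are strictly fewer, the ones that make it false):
is true only for:
  p=False, y=False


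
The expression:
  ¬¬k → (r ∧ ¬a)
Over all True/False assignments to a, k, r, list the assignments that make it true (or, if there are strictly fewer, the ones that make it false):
is false only for:
  a=False, k=True, r=False;
  a=True, k=True, r=False;
  a=True, k=True, r=True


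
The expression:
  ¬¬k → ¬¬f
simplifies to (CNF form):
f ∨ ¬k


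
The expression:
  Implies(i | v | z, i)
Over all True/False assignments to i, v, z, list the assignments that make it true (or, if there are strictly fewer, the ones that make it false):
is false only for:
  i=False, v=False, z=True;
  i=False, v=True, z=False;
  i=False, v=True, z=True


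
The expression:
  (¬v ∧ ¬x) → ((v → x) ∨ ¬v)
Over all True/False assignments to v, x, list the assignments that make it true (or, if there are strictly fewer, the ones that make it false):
is always true.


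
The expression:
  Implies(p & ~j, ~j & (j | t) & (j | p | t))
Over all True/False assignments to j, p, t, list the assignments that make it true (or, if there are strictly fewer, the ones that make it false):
is false only for:
  j=False, p=True, t=False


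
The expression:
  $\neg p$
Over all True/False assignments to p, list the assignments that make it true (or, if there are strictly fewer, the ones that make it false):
is true only for:
  p=False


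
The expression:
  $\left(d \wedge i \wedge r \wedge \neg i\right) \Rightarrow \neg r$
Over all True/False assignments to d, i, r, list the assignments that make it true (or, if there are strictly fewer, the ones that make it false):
is always true.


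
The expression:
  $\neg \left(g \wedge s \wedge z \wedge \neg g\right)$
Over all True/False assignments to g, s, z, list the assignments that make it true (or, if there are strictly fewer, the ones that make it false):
is always true.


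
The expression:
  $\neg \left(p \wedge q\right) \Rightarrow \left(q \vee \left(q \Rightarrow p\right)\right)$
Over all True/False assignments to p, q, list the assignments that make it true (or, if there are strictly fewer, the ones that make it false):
is always true.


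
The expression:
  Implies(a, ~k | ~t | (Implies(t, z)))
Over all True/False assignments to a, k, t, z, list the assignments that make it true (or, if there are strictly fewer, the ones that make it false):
is false only for:
  a=True, k=True, t=True, z=False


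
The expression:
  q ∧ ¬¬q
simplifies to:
q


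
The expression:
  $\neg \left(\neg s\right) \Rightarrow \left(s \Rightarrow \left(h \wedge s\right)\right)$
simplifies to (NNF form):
$h \vee \neg s$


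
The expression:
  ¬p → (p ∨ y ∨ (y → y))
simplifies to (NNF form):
True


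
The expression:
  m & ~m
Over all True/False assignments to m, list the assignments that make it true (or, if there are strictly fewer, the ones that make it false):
is never true.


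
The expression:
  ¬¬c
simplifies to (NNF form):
c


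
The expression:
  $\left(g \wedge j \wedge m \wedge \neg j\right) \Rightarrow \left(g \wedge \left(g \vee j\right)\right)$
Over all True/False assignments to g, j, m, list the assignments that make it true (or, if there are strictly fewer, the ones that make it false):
is always true.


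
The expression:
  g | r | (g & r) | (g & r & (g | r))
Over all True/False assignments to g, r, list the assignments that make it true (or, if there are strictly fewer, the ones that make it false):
is false only for:
  g=False, r=False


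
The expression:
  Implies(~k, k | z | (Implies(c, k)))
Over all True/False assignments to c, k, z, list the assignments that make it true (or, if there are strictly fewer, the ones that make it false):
is false only for:
  c=True, k=False, z=False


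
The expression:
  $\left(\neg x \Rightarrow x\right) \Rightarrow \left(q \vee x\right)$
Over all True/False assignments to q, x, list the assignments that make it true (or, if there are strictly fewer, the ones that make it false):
is always true.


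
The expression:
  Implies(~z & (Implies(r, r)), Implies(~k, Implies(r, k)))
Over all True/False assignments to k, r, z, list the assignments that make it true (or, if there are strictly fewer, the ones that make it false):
is false only for:
  k=False, r=True, z=False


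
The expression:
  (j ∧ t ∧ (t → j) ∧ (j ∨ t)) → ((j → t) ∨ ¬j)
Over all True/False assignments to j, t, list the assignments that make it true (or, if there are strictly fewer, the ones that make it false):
is always true.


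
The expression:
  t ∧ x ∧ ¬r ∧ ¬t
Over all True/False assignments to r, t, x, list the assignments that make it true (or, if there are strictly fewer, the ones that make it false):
is never true.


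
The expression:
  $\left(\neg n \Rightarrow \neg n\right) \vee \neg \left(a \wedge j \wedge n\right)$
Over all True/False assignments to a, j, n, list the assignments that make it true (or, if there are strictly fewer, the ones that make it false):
is always true.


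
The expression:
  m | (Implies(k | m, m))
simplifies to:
m | ~k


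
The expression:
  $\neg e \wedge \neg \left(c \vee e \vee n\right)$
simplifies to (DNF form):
$\neg c \wedge \neg e \wedge \neg n$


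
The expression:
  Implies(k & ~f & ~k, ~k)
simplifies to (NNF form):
True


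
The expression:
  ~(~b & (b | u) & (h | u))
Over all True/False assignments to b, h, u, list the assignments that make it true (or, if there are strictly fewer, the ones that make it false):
is false only for:
  b=False, h=False, u=True;
  b=False, h=True, u=True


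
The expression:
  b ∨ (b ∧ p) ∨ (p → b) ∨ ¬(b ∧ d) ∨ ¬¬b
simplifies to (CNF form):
True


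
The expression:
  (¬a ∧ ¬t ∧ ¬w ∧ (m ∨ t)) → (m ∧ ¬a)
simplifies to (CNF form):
True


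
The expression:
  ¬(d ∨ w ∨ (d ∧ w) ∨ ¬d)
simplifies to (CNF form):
False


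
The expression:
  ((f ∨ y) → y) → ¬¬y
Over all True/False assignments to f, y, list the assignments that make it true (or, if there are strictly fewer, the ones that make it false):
is false only for:
  f=False, y=False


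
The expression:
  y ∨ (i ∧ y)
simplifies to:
y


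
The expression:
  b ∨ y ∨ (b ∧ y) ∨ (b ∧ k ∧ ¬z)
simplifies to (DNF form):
b ∨ y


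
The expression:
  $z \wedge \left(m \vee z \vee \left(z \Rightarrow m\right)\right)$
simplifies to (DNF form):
$z$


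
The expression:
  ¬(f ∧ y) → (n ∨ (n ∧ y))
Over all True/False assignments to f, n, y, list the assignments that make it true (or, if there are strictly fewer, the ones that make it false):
is false only for:
  f=False, n=False, y=False;
  f=False, n=False, y=True;
  f=True, n=False, y=False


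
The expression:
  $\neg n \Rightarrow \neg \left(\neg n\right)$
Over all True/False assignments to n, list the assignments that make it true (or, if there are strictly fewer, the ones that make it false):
is true only for:
  n=True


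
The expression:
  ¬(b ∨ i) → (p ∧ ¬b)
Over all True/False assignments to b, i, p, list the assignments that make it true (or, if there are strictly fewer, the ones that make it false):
is false only for:
  b=False, i=False, p=False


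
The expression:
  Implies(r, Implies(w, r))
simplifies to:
True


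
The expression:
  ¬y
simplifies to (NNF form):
¬y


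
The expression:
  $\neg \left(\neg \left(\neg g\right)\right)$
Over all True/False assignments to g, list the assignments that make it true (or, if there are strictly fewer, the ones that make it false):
is true only for:
  g=False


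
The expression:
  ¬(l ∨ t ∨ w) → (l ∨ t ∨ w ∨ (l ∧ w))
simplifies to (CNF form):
l ∨ t ∨ w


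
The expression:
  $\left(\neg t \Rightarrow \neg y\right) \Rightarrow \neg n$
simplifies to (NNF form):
$\left(y \wedge \neg t\right) \vee \neg n$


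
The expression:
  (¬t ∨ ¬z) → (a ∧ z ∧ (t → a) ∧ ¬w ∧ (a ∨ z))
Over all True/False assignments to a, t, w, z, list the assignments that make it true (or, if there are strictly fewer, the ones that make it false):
is true only for:
  a=False, t=True, w=False, z=True;
  a=False, t=True, w=True, z=True;
  a=True, t=False, w=False, z=True;
  a=True, t=True, w=False, z=True;
  a=True, t=True, w=True, z=True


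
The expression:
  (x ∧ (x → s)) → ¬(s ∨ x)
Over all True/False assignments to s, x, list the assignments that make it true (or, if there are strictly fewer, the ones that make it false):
is false only for:
  s=True, x=True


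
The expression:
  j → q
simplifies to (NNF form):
q ∨ ¬j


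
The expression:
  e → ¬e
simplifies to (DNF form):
¬e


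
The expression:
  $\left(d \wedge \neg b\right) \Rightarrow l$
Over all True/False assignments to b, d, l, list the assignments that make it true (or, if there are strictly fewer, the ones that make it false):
is false only for:
  b=False, d=True, l=False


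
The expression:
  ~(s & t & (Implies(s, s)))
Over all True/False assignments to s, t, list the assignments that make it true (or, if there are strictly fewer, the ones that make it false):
is false only for:
  s=True, t=True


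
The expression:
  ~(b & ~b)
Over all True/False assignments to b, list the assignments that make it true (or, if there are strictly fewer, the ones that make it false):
is always true.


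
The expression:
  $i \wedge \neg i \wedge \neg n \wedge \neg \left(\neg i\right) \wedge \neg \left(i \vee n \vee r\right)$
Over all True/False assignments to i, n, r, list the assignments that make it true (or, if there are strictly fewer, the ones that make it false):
is never true.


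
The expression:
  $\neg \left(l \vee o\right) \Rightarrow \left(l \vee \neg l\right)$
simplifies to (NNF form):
$\text{True}$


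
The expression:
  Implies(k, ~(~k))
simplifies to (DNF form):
True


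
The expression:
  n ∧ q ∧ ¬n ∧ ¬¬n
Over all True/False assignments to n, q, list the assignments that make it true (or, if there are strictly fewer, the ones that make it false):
is never true.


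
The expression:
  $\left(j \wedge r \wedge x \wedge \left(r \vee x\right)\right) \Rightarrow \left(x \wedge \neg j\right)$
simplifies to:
$\neg j \vee \neg r \vee \neg x$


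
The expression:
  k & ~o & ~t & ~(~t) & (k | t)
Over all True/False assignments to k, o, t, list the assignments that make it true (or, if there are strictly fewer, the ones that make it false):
is never true.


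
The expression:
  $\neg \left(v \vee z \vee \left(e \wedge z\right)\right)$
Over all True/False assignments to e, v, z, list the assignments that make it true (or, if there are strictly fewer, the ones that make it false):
is true only for:
  e=False, v=False, z=False;
  e=True, v=False, z=False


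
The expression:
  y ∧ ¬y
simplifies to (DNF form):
False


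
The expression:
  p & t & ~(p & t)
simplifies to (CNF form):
False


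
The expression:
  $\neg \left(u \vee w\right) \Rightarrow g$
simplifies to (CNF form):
$g \vee u \vee w$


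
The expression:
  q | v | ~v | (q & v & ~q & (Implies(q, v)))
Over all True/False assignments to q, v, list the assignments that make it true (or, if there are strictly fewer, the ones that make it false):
is always true.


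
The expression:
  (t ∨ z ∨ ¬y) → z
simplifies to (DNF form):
z ∨ (y ∧ ¬t)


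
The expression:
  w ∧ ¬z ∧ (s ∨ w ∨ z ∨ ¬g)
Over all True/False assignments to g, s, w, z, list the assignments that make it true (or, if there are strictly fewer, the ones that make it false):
is true only for:
  g=False, s=False, w=True, z=False;
  g=False, s=True, w=True, z=False;
  g=True, s=False, w=True, z=False;
  g=True, s=True, w=True, z=False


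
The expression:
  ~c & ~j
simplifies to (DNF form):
~c & ~j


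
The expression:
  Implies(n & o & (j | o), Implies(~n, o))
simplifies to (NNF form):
True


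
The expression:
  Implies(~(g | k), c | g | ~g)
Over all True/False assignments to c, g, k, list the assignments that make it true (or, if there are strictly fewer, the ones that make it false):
is always true.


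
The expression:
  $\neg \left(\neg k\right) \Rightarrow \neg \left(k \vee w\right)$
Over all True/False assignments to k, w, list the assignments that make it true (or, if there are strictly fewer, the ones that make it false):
is true only for:
  k=False, w=False;
  k=False, w=True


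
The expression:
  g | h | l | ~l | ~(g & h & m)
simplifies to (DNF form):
True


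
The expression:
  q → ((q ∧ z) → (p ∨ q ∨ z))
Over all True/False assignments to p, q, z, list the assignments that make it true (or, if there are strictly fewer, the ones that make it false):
is always true.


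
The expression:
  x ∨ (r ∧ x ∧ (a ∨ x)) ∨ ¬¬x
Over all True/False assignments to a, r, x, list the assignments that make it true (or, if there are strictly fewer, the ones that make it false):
is true only for:
  a=False, r=False, x=True;
  a=False, r=True, x=True;
  a=True, r=False, x=True;
  a=True, r=True, x=True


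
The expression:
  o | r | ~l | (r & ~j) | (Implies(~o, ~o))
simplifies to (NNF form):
True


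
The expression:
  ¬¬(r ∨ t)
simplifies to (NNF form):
r ∨ t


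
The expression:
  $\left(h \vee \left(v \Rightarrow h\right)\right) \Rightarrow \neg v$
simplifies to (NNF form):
$\neg h \vee \neg v$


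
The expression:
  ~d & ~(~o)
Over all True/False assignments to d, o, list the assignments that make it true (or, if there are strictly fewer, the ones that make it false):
is true only for:
  d=False, o=True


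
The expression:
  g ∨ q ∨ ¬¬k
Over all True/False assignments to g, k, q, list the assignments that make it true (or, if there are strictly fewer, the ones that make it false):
is false only for:
  g=False, k=False, q=False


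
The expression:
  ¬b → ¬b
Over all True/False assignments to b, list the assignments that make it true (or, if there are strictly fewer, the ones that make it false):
is always true.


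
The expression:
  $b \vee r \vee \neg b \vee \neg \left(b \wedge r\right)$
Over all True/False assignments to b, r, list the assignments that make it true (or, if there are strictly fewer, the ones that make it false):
is always true.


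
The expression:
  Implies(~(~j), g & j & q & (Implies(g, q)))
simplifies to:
~j | (g & q)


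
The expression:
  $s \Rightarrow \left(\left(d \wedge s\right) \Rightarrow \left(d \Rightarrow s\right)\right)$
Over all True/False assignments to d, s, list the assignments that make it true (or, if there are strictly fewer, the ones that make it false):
is always true.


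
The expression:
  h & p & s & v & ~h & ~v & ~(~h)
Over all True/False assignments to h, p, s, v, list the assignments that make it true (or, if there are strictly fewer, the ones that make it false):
is never true.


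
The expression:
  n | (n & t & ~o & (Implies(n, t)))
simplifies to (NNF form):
n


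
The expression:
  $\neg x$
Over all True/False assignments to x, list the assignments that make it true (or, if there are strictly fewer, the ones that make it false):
is true only for:
  x=False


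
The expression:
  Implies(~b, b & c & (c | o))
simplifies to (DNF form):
b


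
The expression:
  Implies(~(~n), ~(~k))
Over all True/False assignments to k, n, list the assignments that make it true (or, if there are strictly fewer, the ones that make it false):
is false only for:
  k=False, n=True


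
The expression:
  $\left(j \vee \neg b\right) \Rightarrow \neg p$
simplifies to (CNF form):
$\left(b \vee \neg p\right) \wedge \left(\neg j \vee \neg p\right)$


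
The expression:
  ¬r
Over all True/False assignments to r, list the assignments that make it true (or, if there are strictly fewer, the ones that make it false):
is true only for:
  r=False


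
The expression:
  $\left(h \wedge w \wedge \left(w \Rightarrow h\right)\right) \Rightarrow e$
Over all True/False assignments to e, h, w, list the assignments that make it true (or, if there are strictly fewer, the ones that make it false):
is false only for:
  e=False, h=True, w=True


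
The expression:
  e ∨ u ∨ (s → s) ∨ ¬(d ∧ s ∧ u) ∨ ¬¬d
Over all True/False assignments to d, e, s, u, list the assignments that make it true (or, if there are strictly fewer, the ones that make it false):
is always true.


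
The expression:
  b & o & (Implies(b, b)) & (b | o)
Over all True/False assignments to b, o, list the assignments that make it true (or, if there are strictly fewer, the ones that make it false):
is true only for:
  b=True, o=True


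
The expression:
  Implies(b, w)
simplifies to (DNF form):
w | ~b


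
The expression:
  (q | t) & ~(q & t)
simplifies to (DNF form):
(q & ~t) | (t & ~q)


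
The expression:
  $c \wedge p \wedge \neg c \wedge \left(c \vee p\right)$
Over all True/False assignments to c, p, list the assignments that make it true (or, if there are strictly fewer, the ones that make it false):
is never true.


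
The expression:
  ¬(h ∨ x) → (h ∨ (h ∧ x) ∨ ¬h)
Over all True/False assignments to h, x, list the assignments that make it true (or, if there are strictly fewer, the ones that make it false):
is always true.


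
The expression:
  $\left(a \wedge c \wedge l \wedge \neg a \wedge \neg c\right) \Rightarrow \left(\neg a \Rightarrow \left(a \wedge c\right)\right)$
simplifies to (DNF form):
$\text{True}$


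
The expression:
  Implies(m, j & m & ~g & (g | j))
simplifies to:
~m | (j & ~g)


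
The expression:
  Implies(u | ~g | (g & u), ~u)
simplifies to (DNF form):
~u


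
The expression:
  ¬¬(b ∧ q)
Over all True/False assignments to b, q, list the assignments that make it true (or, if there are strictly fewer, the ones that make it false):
is true only for:
  b=True, q=True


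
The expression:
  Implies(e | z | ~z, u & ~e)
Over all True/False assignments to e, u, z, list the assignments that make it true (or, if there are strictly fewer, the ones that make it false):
is true only for:
  e=False, u=True, z=False;
  e=False, u=True, z=True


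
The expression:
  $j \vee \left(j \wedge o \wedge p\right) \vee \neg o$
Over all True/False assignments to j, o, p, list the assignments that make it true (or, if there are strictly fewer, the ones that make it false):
is false only for:
  j=False, o=True, p=False;
  j=False, o=True, p=True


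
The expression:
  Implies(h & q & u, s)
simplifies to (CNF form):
s | ~h | ~q | ~u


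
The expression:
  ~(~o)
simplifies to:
o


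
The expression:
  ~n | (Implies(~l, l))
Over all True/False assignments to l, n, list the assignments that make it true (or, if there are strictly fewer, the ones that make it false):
is false only for:
  l=False, n=True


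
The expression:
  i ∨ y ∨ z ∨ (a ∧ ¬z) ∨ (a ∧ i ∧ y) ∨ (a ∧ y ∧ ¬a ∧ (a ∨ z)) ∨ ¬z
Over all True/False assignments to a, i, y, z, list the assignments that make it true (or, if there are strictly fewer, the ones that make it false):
is always true.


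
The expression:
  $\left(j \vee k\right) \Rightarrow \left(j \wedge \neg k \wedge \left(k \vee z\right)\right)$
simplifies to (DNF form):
$\left(z \wedge \neg k\right) \vee \left(\neg j \wedge \neg k\right)$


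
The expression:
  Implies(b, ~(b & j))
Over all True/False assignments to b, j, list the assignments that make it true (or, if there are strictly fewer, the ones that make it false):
is false only for:
  b=True, j=True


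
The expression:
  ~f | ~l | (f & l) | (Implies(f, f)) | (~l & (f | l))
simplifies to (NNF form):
True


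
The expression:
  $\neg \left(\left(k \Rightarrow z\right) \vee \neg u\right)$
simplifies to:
$k \wedge u \wedge \neg z$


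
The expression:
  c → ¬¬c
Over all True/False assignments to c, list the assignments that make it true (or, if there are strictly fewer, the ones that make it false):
is always true.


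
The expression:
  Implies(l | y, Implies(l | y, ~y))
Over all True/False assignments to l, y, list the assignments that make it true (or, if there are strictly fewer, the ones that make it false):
is true only for:
  l=False, y=False;
  l=True, y=False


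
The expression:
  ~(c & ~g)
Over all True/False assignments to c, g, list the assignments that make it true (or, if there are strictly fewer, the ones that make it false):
is false only for:
  c=True, g=False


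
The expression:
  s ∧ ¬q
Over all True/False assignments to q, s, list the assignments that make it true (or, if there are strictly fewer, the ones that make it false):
is true only for:
  q=False, s=True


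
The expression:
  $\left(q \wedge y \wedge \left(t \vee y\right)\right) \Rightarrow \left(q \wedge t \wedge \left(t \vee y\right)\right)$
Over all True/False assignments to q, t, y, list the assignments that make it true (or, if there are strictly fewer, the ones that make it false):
is false only for:
  q=True, t=False, y=True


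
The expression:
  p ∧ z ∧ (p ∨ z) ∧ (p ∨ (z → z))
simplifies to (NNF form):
p ∧ z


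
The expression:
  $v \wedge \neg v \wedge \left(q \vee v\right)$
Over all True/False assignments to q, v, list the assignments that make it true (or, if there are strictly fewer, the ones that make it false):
is never true.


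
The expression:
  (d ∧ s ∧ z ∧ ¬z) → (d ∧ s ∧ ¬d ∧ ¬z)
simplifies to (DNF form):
True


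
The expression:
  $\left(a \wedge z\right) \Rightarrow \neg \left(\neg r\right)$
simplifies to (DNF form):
$r \vee \neg a \vee \neg z$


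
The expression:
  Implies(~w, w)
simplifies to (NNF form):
w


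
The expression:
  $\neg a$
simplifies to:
$\neg a$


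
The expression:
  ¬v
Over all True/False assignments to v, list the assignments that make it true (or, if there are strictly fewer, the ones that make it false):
is true only for:
  v=False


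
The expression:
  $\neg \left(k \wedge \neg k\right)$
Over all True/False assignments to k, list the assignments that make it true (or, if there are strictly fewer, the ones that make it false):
is always true.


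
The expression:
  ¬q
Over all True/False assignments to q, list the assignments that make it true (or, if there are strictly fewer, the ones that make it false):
is true only for:
  q=False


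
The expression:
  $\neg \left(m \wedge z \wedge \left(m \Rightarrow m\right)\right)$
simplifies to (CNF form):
$\neg m \vee \neg z$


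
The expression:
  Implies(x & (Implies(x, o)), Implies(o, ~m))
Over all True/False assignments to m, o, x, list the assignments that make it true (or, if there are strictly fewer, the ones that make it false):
is false only for:
  m=True, o=True, x=True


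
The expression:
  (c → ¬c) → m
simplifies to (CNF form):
c ∨ m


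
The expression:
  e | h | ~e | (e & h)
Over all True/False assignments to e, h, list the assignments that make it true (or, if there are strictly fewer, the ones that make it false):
is always true.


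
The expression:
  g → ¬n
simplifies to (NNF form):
¬g ∨ ¬n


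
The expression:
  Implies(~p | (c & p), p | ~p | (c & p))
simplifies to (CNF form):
True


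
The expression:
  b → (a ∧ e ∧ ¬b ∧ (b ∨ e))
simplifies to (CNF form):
¬b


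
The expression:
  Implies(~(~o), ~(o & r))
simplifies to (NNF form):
~o | ~r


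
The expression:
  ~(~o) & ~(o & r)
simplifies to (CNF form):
o & ~r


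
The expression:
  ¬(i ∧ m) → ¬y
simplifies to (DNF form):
(i ∧ m) ∨ ¬y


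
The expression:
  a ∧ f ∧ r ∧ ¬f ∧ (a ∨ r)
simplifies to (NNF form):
False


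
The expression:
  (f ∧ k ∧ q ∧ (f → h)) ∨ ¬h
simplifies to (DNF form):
(f ∧ k ∧ q) ∨ ¬h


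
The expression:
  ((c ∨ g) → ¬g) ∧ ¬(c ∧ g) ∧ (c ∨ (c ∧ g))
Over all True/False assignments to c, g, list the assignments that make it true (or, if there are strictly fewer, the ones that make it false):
is true only for:
  c=True, g=False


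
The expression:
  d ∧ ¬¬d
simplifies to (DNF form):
d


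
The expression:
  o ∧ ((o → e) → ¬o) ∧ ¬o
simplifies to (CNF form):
False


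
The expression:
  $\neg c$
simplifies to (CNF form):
$\neg c$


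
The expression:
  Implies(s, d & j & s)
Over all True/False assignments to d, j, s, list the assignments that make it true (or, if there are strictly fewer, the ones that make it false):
is false only for:
  d=False, j=False, s=True;
  d=False, j=True, s=True;
  d=True, j=False, s=True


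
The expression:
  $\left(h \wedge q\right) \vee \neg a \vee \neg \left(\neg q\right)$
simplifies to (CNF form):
$q \vee \neg a$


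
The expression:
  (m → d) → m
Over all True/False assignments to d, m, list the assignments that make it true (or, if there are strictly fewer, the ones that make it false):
is true only for:
  d=False, m=True;
  d=True, m=True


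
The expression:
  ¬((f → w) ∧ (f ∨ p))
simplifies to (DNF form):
(f ∧ ¬w) ∨ (¬f ∧ ¬p)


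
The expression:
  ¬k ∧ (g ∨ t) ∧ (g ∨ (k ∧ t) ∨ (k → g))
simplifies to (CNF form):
¬k ∧ (g ∨ t)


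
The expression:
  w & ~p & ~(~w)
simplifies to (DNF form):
w & ~p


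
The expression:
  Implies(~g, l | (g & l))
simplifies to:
g | l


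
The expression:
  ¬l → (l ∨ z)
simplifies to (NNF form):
l ∨ z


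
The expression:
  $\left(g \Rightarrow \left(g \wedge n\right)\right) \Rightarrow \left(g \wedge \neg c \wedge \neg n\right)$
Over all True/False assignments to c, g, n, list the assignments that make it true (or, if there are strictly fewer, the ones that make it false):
is true only for:
  c=False, g=True, n=False;
  c=True, g=True, n=False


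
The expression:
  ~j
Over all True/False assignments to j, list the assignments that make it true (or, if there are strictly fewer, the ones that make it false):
is true only for:
  j=False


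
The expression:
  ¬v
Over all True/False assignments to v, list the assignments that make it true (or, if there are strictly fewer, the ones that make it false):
is true only for:
  v=False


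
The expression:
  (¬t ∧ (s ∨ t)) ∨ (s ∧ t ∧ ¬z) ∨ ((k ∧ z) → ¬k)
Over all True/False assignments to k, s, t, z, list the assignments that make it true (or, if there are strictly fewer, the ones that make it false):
is false only for:
  k=True, s=False, t=False, z=True;
  k=True, s=False, t=True, z=True;
  k=True, s=True, t=True, z=True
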